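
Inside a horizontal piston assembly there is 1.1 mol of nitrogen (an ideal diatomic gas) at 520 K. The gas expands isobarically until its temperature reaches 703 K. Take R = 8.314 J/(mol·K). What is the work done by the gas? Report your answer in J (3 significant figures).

W ≈ 1670 J

Isobaric: W = P ΔV = nR ΔT.
W = (1.1)(8.314)(703 − 520) = 1674 J.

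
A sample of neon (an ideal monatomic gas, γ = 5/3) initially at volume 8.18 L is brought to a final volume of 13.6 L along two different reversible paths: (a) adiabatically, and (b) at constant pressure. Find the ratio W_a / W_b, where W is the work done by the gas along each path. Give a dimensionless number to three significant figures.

W_a / W_b ≈ 0.651

Path (a) adiabatic: W = P₁V₁(1 − (V₁/V₂)^(γ−1))/(γ−1) → W_a/(P₁V₁) = 0.4312.
Path (b) isobaric: W = P₁(V₂ − V₁) → W_b/(P₁V₁) = 0.6626.
W_a / W_b = 0.4312 / 0.6626 = 0.6508.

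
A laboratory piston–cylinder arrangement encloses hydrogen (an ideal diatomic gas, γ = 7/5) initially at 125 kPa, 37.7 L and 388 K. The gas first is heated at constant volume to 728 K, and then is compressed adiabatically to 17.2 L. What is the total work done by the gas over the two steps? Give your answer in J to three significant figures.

Step 1 (isochoric): W = 0 (constant volume).
After step 1: P = 234.5 kPa (V unchanged).
Step 2 (adiabatic): W = (P₁V₁ − P₂V₂)/(γ−1) = (8842 − 12103)/0.4 = -8151 J.
W_total = 0 − 8151 = -8151 J.

W_total ≈ -8150 J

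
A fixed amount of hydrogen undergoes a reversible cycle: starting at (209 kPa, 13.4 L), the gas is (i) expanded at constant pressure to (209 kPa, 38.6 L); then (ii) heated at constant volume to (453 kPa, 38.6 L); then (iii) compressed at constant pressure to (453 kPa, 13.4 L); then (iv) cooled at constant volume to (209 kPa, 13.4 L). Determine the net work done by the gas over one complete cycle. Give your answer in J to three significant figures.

Constant-volume legs do no work.
W(i) = (209)(38.6 − 13.4) = 5267 J; W(iii) = (453)(13.4 − 38.6) = -11416 J.
W_net = 5267 − 11416 = -6149 J (the counter-clockwise enclosed area).

W_net ≈ -6150 J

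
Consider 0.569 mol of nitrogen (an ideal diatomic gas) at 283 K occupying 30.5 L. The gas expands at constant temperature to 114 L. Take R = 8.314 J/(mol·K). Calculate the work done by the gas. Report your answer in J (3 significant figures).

W ≈ 1770 J

Isothermal: W = nRT ln(V₂/V₁).
W = (0.569)(8.314)(283) × ln(114/30.5)
  = 1339 × 1.318
W_by_gas = 1765 J.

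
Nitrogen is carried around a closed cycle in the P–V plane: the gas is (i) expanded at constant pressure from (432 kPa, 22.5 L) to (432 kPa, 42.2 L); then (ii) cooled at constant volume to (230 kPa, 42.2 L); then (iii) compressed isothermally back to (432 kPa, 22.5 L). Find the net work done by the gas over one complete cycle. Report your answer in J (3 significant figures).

W_net ≈ 2410 J

Leg (i): W = PΔV = (432)(42.2 − 22.5) = 8510 J.
Leg (ii): W = 0.
Leg (iii): W = PᵢVᵢ ln(V_f/Vᵢ) = (9706) ln(22.5/42.2) = -6104 J.
W_net = 8510 − 6104 = 2406 J.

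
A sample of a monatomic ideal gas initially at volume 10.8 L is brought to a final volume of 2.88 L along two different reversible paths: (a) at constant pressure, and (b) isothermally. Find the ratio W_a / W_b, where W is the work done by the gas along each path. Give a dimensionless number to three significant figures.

W_a / W_b ≈ 0.555

Path (a) isobaric: W = P₁(V₂ − V₁) → W_a/(P₁V₁) = -0.7333.
Path (b) isothermal: W = P₁V₁ ln(V₂/V₁) → W_b/(P₁V₁) = -1.322.
W_a / W_b = -0.7333 / -1.322 = 0.5548.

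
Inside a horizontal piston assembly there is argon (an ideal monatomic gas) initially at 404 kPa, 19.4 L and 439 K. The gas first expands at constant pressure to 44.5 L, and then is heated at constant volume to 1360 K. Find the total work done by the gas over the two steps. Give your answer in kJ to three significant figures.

Step 1 (isobaric): W = PΔV = (404 kPa)(44.5 − 19.4 L) = 10140 J.
Step 2 (isochoric): W = 0 (constant volume).
W_total = 10140 + 0 = 10140 J.

W_total ≈ 10.1 kJ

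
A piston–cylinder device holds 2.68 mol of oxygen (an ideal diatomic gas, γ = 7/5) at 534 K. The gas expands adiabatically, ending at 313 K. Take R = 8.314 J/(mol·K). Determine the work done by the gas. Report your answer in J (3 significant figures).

W ≈ 12300 J

Adiabatic ⇒ Q = 0, so W_by = −ΔU = nCᵥ(T₁ − T₂).
Cᵥ = 5R/2 = 20.79 J/(mol·K).
W = (2.68)(20.79)(534 − 313) = 12311 J.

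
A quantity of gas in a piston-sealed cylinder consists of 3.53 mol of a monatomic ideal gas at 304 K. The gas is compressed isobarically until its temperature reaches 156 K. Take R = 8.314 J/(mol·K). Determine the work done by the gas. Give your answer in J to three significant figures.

Isobaric: W = P ΔV = nR ΔT.
W = (3.53)(8.314)(156 − 304) = -4344 J.

W ≈ -4340 J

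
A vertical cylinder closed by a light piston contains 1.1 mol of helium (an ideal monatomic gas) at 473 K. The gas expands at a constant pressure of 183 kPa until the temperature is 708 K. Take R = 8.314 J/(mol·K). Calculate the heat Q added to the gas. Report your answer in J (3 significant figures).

Q ≈ 5370 J

Isobaric: W = nRΔT = (1.1)(8.314)(235) = 2149 J.
ΔU = nCᵥΔT with Cᵥ = 3R/2: ΔU = (1.1)(12.47)(235) = 3224 J.
Q = ΔU + W = 3224 + 2149 = 5373 J.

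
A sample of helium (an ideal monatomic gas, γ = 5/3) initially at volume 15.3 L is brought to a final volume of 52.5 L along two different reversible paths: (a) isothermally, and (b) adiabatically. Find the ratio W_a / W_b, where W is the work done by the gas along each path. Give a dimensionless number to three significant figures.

W_a / W_b ≈ 1.47

Path (a) isothermal: W = P₁V₁ ln(V₂/V₁) → W_a/(P₁V₁) = 1.233.
Path (b) adiabatic: W = P₁V₁(1 − (V₁/V₂)^(γ−1))/(γ−1) → W_b/(P₁V₁) = 0.8407.
W_a / W_b = 1.233 / 0.8407 = 1.467.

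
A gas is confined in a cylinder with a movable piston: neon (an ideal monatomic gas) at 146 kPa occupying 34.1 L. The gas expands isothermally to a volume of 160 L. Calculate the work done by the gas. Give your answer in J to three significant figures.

Isothermal: W = nRT ln(V₂/V₁) = P₁V₁ ln(V₂/V₁).
P₁V₁ = (146 kPa)(34.1 L) = 4979 J.
W = 4979 × ln(160/34.1) = 4979 × 1.546
W_by_gas = 7696 J.

W ≈ 7700 J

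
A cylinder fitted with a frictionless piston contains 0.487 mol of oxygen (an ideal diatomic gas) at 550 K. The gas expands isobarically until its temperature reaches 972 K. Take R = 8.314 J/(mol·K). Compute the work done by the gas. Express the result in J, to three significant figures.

W ≈ 1710 J

Isobaric: W = P ΔV = nR ΔT.
W = (0.487)(8.314)(972 − 550) = 1709 J.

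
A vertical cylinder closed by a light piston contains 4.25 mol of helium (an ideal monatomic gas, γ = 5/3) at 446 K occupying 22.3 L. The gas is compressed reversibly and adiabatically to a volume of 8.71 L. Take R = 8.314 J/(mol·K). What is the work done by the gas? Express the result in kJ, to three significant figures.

W ≈ -20.6 kJ

Adiabatic: TV^(γ−1) = const with γ = 5/3.
T₂ = T₁ (V₁/V₂)^(γ−1) = 446 × (22.3/8.71)^0.667 = 446 × 1.872 = 834.7 K.
W_by = nCᵥ(T₁ − T₂) = (4.25)(12.47)(446 − 834.7) = -20601 J.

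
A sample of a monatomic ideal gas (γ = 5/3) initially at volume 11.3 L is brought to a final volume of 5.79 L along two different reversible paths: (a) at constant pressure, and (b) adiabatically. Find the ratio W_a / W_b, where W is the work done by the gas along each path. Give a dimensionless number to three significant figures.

Path (a) isobaric: W = P₁(V₂ − V₁) → W_a/(P₁V₁) = -0.4876.
Path (b) adiabatic: W = P₁V₁(1 − (V₁/V₂)^(γ−1))/(γ−1) → W_b/(P₁V₁) = -0.8426.
W_a / W_b = -0.4876 / -0.8426 = 0.5787.

W_a / W_b ≈ 0.579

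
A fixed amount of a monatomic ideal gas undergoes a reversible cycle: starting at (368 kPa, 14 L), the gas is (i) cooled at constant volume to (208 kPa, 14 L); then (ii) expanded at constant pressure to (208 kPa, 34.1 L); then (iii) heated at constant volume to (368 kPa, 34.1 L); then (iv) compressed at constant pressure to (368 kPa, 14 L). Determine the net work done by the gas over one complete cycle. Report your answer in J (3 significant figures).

Constant-volume legs do no work.
W(ii) = (208)(34.1 − 14) = 4181 J; W(iv) = (368)(14 − 34.1) = -7397 J.
W_net = 4181 − 7397 = -3216 J (the counter-clockwise enclosed area).

W_net ≈ -3220 J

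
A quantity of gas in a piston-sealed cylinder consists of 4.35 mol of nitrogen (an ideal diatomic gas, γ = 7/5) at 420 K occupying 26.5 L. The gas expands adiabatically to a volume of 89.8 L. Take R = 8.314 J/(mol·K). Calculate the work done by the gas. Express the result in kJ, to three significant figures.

W ≈ 14.7 kJ

Adiabatic: TV^(γ−1) = const with γ = 7/5.
T₂ = T₁ (V₁/V₂)^(γ−1) = 420 × (26.5/89.8)^0.4 = 420 × 0.6137 = 257.8 K.
W_by = nCᵥ(T₁ − T₂) = (4.35)(20.79)(420 − 257.8) = 14668 J.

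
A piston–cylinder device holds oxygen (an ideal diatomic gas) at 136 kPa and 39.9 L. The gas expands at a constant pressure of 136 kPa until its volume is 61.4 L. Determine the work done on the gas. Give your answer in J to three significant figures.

W ≈ -2920 J

Isobaric: W = P ΔV.
W = (136 kPa)(61.4 − 39.9 L) = (136)(21.5) = 2924 J.
Work on gas = −W_by = -2924 J.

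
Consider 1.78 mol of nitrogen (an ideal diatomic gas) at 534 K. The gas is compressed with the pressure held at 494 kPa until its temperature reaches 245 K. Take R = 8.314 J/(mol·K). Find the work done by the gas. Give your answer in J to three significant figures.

Isobaric: W = P ΔV = nR ΔT.
W = (1.78)(8.314)(245 − 534) = -4277 J.

W ≈ -4280 J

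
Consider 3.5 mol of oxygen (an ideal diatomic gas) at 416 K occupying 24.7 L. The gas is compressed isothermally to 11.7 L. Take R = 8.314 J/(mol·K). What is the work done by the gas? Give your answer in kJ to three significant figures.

Isothermal: W = nRT ln(V₂/V₁).
W = (3.5)(8.314)(416) × ln(11.7/24.7)
  = 12105 × -0.7472
W_by_gas = -9045 J.

W ≈ -9.05 kJ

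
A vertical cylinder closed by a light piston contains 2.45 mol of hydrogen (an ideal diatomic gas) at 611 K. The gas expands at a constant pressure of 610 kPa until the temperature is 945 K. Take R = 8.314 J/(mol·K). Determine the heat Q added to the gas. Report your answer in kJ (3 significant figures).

Isobaric: W = nRΔT = (2.45)(8.314)(334) = 6803 J.
ΔU = nCᵥΔT with Cᵥ = 5R/2: ΔU = (2.45)(20.79)(334) = 17008 J.
Q = ΔU + W = 17008 + 6803 = 23812 J.

Q ≈ 23.8 kJ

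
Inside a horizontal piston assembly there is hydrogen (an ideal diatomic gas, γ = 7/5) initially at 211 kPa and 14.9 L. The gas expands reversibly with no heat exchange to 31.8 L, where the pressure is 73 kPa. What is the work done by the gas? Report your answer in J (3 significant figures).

Adiabatic: W = (P₁V₁ − P₂V₂)/(γ − 1) with γ = 7/5.
P₁V₁ = 3144 J, P₂V₂ = 2321 J.
W = (3144 − 2321) / 0.4 = 2056 J.

W ≈ 2060 J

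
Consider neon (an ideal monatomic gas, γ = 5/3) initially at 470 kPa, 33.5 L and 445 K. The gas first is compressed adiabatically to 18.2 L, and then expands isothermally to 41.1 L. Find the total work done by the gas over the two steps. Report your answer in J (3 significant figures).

W_total ≈ 7410 J

Step 1 (adiabatic): W = (P₁V₁ − P₂V₂)/(γ−1) = (15745 − 23648)/0.667 = -11854 J.
After step 1: P = 1299 kPa, V = 18.2 L, T = 668.4 K.
Step 2 (isothermal): W = P₁V₁ ln(V₂/V₁) = (23648) ln(41.1/18.2) = 19263 J.
W_total = -11854 + 19263 = 7409 J.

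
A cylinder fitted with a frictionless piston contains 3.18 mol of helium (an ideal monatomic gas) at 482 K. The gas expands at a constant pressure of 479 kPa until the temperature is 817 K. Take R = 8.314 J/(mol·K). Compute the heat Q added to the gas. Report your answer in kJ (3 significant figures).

Isobaric: W = nRΔT = (3.18)(8.314)(335) = 8857 J.
ΔU = nCᵥΔT with Cᵥ = 3R/2: ΔU = (3.18)(12.47)(335) = 13285 J.
Q = ΔU + W = 13285 + 8857 = 22142 J.

Q ≈ 22.1 kJ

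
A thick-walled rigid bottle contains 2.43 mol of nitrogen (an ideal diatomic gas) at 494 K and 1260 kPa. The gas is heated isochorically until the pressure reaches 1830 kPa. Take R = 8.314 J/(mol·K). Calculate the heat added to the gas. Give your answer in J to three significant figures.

Q ≈ 11300 J

Constant volume ⇒ W = 0, so Q = ΔU = nCᵥΔT with Cᵥ = 5R/2 = 20.79 J/(mol·K).
At constant V, T₂/T₁ = P₂/P₁ ⇒ ΔT = T₁(P₂/P₁ − 1) = 494·(1830/1260 − 1) = 223.5 K.
ΔU = (2.43)(20.79)(223.5) = 11287 J.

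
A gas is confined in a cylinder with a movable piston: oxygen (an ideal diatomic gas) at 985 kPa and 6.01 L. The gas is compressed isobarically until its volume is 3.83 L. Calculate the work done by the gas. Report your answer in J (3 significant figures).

Isobaric: W = P ΔV.
W = (985 kPa)(3.83 − 6.01 L) = (985)(-2.18) = -2147 J.

W ≈ -2150 J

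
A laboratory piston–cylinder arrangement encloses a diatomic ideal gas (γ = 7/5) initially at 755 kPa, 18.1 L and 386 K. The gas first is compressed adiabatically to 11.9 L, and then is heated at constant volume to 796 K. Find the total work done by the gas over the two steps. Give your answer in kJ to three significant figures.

W_total ≈ -6.24 kJ

Step 1 (adiabatic): W = (P₁V₁ − P₂V₂)/(γ−1) = (13666 − 16161)/0.4 = -6240 J.
Step 2 (isochoric): W = 0 (constant volume).
W_total = -6240 + 0 = -6240 J.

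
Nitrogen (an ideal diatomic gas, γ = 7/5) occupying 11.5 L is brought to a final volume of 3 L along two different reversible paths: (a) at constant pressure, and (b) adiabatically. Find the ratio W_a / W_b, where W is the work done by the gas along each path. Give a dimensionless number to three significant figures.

Path (a) isobaric: W = P₁(V₂ − V₁) → W_a/(P₁V₁) = -0.7391.
Path (b) adiabatic: W = P₁V₁(1 − (V₁/V₂)^(γ−1))/(γ−1) → W_b/(P₁V₁) = -1.779.
W_a / W_b = -0.7391 / -1.779 = 0.4154.

W_a / W_b ≈ 0.415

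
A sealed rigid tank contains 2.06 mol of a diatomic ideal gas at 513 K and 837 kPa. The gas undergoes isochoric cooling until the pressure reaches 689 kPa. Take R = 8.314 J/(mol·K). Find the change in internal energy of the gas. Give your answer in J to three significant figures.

ΔU ≈ -3880 J

Constant volume ⇒ W = 0, so Q = ΔU = nCᵥΔT with Cᵥ = 5R/2 = 20.79 J/(mol·K).
At constant V, T₂/T₁ = P₂/P₁ ⇒ ΔT = T₁(P₂/P₁ − 1) = 513·(689/837 − 1) = -90.71 K.
ΔU = (2.06)(20.79)(-90.71) = -3884 J.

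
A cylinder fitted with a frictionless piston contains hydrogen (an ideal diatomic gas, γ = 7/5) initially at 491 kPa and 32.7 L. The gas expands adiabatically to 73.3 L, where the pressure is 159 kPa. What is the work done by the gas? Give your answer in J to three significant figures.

W ≈ 11000 J

Adiabatic: W = (P₁V₁ − P₂V₂)/(γ − 1) with γ = 7/5.
P₁V₁ = 16056 J, P₂V₂ = 11655 J.
W = (16056 − 11655) / 0.4 = 11003 J.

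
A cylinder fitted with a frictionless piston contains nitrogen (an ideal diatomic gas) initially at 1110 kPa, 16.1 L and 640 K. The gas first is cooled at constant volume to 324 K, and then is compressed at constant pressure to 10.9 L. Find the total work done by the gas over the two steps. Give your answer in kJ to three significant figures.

W_total ≈ -2.92 kJ

Step 1 (isochoric): W = 0 (constant volume).
After step 1: P = 561.9 kPa (V unchanged).
Step 2 (isobaric): W = PΔV = (561.9 kPa)(10.9 − 16.1 L) = -2922 J.
W_total = 0 − 2922 = -2922 J.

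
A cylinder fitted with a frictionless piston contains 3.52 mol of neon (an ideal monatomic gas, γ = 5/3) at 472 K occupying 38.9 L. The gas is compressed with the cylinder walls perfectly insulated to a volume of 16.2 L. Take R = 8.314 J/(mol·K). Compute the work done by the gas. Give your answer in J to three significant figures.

W ≈ -16400 J

Adiabatic: TV^(γ−1) = const with γ = 5/3.
T₂ = T₁ (V₁/V₂)^(γ−1) = 472 × (38.9/16.2)^0.667 = 472 × 1.793 = 846.4 K.
W_by = nCᵥ(T₁ − T₂) = (3.52)(12.47)(472 − 846.4) = -16434 J.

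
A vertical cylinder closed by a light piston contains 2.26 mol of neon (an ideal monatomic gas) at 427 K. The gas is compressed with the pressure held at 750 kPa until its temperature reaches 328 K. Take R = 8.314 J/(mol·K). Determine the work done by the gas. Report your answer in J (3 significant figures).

W ≈ -1860 J

Isobaric: W = P ΔV = nR ΔT.
W = (2.26)(8.314)(328 − 427) = -1860 J.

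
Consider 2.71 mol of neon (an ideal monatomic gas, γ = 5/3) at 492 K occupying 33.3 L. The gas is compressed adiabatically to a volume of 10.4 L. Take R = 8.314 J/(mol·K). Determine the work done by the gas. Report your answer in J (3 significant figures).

W ≈ -19500 J

Adiabatic: TV^(γ−1) = const with γ = 5/3.
T₂ = T₁ (V₁/V₂)^(γ−1) = 492 × (33.3/10.4)^0.667 = 492 × 2.172 = 1069 K.
W_by = nCᵥ(T₁ − T₂) = (2.71)(12.47)(492 − 1069) = -19495 J.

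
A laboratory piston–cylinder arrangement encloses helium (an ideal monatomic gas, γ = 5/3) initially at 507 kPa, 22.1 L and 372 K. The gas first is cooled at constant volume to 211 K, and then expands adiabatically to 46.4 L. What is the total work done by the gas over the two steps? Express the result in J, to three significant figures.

Step 1 (isochoric): W = 0 (constant volume).
After step 1: P = 287.6 kPa (V unchanged).
Step 2 (adiabatic): W = (P₁V₁ − P₂V₂)/(γ−1) = (6355 − 3876)/0.667 = 3719 J.
W_total = 0 + 3719 = 3719 J.

W_total ≈ 3720 J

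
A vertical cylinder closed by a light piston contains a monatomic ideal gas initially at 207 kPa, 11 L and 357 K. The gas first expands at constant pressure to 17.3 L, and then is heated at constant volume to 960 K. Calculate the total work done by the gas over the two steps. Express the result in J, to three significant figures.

Step 1 (isobaric): W = PΔV = (207 kPa)(17.3 − 11 L) = 1304 J.
Step 2 (isochoric): W = 0 (constant volume).
W_total = 1304 + 0 = 1304 J.

W_total ≈ 1300 J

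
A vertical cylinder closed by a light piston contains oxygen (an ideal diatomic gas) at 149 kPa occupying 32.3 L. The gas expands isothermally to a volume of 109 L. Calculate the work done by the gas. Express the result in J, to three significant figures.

W ≈ 5850 J

Isothermal: W = nRT ln(V₂/V₁) = P₁V₁ ln(V₂/V₁).
P₁V₁ = (149 kPa)(32.3 L) = 4813 J.
W = 4813 × ln(109/32.3) = 4813 × 1.216
W_by_gas = 5854 J.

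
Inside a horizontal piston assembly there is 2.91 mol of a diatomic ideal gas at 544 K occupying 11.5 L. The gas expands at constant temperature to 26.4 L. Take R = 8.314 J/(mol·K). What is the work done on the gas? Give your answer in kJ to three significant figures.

W ≈ -10.9 kJ

Isothermal: W = nRT ln(V₂/V₁).
W = (2.91)(8.314)(544) × ln(26.4/11.5)
  = 13161 × 0.831
W_by_gas = 10937 J; work on gas = −W_by = -10937 J.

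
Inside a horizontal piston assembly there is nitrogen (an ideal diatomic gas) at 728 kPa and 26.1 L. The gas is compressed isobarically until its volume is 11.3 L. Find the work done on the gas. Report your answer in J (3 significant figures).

W ≈ 10800 J

Isobaric: W = P ΔV.
W = (728 kPa)(11.3 − 26.1 L) = (728)(-14.8) = -10774 J.
Work on gas = −W_by = 10774 J.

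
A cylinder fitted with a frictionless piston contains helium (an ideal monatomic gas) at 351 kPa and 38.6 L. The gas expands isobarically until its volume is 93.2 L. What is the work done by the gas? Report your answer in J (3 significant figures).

W ≈ 19200 J

Isobaric: W = P ΔV.
W = (351 kPa)(93.2 − 38.6 L) = (351)(54.6) = 19165 J.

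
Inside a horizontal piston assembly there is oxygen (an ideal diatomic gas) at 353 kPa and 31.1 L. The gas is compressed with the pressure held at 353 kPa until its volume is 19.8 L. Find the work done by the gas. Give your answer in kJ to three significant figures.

W ≈ -3.99 kJ

Isobaric: W = P ΔV.
W = (353 kPa)(19.8 − 31.1 L) = (353)(-11.3) = -3989 J.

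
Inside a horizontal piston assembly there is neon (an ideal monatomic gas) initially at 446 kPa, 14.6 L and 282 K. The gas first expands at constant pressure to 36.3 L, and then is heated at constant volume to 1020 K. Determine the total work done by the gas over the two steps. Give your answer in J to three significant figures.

W_total ≈ 9680 J

Step 1 (isobaric): W = PΔV = (446 kPa)(36.3 − 14.6 L) = 9678 J.
Step 2 (isochoric): W = 0 (constant volume).
W_total = 9678 + 0 = 9678 J.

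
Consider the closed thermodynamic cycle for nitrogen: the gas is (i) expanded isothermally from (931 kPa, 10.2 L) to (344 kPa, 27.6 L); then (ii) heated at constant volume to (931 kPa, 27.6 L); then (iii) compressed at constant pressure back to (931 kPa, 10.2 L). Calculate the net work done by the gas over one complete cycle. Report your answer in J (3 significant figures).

Leg (i): W = PᵢVᵢ ln(V_f/Vᵢ) = (9496) ln(27.6/10.2) = 9453 J.
Leg (ii): W = 0.
Leg (iii): W = PΔV = (931)(10.2 − 27.6) = -16199 J.
W_net = 9453 − 16199 = -6747 J.

W_net ≈ -6750 J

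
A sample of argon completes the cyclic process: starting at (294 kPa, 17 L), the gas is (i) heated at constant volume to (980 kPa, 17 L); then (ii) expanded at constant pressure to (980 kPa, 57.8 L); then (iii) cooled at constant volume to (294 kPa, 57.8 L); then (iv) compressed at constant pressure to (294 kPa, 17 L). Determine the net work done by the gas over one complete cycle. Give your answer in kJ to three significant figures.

W_net ≈ 28.0 kJ

Constant-volume legs do no work.
W(ii) = (980)(57.8 − 17) = 39984 J; W(iv) = (294)(17 − 57.8) = -11995 J.
W_net = 39984 − 11995 = 27989 J (the clockwise enclosed area).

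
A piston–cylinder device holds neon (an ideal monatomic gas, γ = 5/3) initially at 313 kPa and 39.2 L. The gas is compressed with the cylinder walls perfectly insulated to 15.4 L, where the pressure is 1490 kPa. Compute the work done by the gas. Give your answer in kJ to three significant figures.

W ≈ -16.0 kJ

Adiabatic: W = (P₁V₁ − P₂V₂)/(γ − 1) with γ = 5/3.
P₁V₁ = 12270 J, P₂V₂ = 22946 J.
W = (12270 − 22946) / 0.6667 = -16015 J.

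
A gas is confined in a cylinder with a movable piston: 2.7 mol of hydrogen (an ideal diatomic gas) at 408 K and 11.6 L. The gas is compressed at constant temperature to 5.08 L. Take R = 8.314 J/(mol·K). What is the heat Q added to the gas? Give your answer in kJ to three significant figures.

Isothermal ⇒ ΔU = 0, so Q = W = nRT ln(V₂/V₁).
Q = (2.7)(8.314)(408) ln(5.08/11.6) = 9159 × -0.8257 = -7562 J.

Q ≈ -7.56 kJ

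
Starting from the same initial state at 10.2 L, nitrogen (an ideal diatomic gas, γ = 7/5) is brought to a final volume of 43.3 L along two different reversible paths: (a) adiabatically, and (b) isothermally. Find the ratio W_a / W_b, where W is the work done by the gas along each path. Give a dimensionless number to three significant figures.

W_a / W_b ≈ 0.759

Path (a) adiabatic: W = P₁V₁(1 − (V₁/V₂)^(γ−1))/(γ−1) → W_a/(P₁V₁) = 1.098.
Path (b) isothermal: W = P₁V₁ ln(V₂/V₁) → W_b/(P₁V₁) = 1.446.
W_a / W_b = 1.098 / 1.446 = 0.7594.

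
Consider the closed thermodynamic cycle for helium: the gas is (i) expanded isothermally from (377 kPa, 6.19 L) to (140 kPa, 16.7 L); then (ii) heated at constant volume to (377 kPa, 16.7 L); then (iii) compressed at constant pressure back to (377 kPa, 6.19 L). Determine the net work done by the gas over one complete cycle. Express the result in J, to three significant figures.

W_net ≈ -1650 J

Leg (i): W = PᵢVᵢ ln(V_f/Vᵢ) = (2334) ln(16.7/6.19) = 2316 J.
Leg (ii): W = 0.
Leg (iii): W = PΔV = (377)(6.19 − 16.7) = -3962 J.
W_net = 2316 − 3962 = -1646 J.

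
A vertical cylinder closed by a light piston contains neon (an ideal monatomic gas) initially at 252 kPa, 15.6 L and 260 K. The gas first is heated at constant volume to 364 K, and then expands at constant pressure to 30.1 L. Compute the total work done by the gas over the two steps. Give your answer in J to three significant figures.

W_total ≈ 5120 J

Step 1 (isochoric): W = 0 (constant volume).
After step 1: P = 352.8 kPa (V unchanged).
Step 2 (isobaric): W = PΔV = (352.8 kPa)(30.1 − 15.6 L) = 5116 J.
W_total = 0 + 5116 = 5116 J.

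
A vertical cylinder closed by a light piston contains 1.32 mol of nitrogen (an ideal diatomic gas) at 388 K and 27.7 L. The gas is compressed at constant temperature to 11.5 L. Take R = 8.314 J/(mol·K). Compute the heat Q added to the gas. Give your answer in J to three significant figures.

Isothermal ⇒ ΔU = 0, so Q = W = nRT ln(V₂/V₁).
Q = (1.32)(8.314)(388) ln(11.5/27.7) = 4258 × -0.8791 = -3743 J.

Q ≈ -3740 J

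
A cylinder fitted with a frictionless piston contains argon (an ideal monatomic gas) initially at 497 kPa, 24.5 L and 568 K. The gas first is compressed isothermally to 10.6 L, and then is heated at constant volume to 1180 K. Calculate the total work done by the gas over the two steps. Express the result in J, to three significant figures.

W_total ≈ -10200 J

Step 1 (isothermal): W = P₁V₁ ln(V₂/V₁) = (12176) ln(10.6/24.5) = -10202 J.
Step 2 (isochoric): W = 0 (constant volume).
W_total = -10202 + 0 = -10202 J.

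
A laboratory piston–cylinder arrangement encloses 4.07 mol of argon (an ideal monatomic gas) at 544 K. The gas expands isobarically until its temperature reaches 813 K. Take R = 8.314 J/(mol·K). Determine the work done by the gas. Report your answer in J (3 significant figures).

Isobaric: W = P ΔV = nR ΔT.
W = (4.07)(8.314)(813 − 544) = 9102 J.

W ≈ 9100 J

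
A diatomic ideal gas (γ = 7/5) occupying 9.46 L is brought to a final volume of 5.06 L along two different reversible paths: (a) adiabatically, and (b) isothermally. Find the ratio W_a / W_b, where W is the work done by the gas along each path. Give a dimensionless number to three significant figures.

W_a / W_b ≈ 1.14

Path (a) adiabatic: W = P₁V₁(1 − (V₁/V₂)^(γ−1))/(γ−1) → W_a/(P₁V₁) = -0.711.
Path (b) isothermal: W = P₁V₁ ln(V₂/V₁) → W_b/(P₁V₁) = -0.6257.
W_a / W_b = -0.711 / -0.6257 = 1.136.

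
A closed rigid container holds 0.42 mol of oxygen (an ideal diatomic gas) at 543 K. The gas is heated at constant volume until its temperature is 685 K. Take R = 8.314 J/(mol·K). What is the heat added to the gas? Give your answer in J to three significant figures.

Constant volume ⇒ W = 0, so Q = ΔU = nCᵥΔT with Cᵥ = 5R/2 = 20.79 J/(mol·K).
ΔU = (0.42)(20.79)(685 − 543) = 1240 J.

Q ≈ 1240 J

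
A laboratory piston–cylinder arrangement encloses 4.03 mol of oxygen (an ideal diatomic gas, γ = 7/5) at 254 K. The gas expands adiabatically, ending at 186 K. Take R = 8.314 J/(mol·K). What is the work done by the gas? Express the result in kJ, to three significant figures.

Adiabatic ⇒ Q = 0, so W_by = −ΔU = nCᵥ(T₁ − T₂).
Cᵥ = 5R/2 = 20.79 J/(mol·K).
W = (4.03)(20.79)(254 − 186) = 5696 J.

W ≈ 5.70 kJ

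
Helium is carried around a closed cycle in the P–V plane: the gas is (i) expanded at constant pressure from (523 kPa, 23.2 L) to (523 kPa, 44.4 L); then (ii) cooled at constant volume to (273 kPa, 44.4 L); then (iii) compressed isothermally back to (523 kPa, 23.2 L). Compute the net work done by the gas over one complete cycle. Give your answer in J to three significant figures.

Leg (i): W = PΔV = (523)(44.4 − 23.2) = 11088 J.
Leg (ii): W = 0.
Leg (iii): W = PᵢVᵢ ln(V_f/Vᵢ) = (12121) ln(23.2/44.4) = -7868 J.
W_net = 11088 − 7868 = 3220 J.

W_net ≈ 3220 J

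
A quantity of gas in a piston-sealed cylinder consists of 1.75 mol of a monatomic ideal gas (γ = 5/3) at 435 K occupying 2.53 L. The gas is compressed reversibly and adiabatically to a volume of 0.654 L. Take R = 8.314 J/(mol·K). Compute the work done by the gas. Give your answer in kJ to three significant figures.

Adiabatic: TV^(γ−1) = const with γ = 5/3.
T₂ = T₁ (V₁/V₂)^(γ−1) = 435 × (2.53/0.654)^0.667 = 435 × 2.464 = 1072 K.
W_by = nCᵥ(T₁ − T₂) = (1.75)(12.47)(435 − 1072) = -13901 J.

W ≈ -13.9 kJ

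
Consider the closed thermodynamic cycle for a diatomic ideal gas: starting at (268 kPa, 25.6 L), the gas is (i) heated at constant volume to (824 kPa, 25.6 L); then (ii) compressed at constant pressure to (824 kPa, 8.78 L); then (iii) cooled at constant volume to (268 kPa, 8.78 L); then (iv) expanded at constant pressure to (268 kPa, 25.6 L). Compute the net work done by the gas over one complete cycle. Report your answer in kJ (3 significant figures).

W_net ≈ -9.35 kJ

Constant-volume legs do no work.
W(ii) = (824)(8.78 − 25.6) = -13860 J; W(iv) = (268)(25.6 − 8.78) = 4508 J.
W_net = -13860 + 4508 = -9352 J (the counter-clockwise enclosed area).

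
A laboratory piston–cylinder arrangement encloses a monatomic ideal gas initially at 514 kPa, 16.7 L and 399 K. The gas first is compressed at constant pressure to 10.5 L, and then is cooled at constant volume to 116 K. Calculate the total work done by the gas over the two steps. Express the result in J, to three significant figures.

W_total ≈ -3190 J

Step 1 (isobaric): W = PΔV = (514 kPa)(10.5 − 16.7 L) = -3187 J.
Step 2 (isochoric): W = 0 (constant volume).
W_total = -3187 + 0 = -3187 J.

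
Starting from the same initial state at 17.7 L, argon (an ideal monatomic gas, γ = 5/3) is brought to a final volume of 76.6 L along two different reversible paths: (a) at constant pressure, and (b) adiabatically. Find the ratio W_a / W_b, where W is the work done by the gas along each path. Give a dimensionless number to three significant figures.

W_a / W_b ≈ 3.56

Path (a) isobaric: W = P₁(V₂ − V₁) → W_a/(P₁V₁) = 3.328.
Path (b) adiabatic: W = P₁V₁(1 − (V₁/V₂)^(γ−1))/(γ−1) → W_b/(P₁V₁) = 0.9352.
W_a / W_b = 3.328 / 0.9352 = 3.558.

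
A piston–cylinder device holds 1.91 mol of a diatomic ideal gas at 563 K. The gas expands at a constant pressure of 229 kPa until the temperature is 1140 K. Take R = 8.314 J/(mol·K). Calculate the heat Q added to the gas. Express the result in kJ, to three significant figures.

Q ≈ 32.1 kJ

Isobaric: W = nRΔT = (1.91)(8.314)(577) = 9163 J.
ΔU = nCᵥΔT with Cᵥ = 5R/2: ΔU = (1.91)(20.79)(577) = 22907 J.
Q = ΔU + W = 22907 + 9163 = 32069 J.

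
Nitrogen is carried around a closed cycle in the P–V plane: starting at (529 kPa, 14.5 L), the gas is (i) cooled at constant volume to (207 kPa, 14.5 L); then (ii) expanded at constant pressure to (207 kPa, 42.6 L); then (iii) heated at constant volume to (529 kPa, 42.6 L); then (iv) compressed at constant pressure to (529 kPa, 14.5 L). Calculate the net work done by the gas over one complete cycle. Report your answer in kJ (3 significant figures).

W_net ≈ -9.05 kJ

Constant-volume legs do no work.
W(ii) = (207)(42.6 − 14.5) = 5817 J; W(iv) = (529)(14.5 − 42.6) = -14865 J.
W_net = 5817 − 14865 = -9048 J (the counter-clockwise enclosed area).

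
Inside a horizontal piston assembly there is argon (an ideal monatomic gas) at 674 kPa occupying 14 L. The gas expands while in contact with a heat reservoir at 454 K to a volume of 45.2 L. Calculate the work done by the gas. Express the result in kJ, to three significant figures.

Isothermal: W = nRT ln(V₂/V₁) = P₁V₁ ln(V₂/V₁).
P₁V₁ = (674 kPa)(14 L) = 9436 J.
W = 9436 × ln(45.2/14) = 9436 × 1.172
W_by_gas = 11059 J.

W ≈ 11.1 kJ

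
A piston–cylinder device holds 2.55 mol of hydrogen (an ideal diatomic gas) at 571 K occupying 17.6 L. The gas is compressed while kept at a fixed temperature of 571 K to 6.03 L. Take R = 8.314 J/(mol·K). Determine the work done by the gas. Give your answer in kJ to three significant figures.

Isothermal: W = nRT ln(V₂/V₁).
W = (2.55)(8.314)(571) × ln(6.03/17.6)
  = 12106 × -1.071
W_by_gas = -12967 J.

W ≈ -13.0 kJ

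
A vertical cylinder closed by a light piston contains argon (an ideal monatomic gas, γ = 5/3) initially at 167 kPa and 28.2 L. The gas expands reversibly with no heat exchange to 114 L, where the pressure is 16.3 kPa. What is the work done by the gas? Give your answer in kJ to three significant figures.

Adiabatic: W = (P₁V₁ − P₂V₂)/(γ − 1) with γ = 5/3.
P₁V₁ = 4709 J, P₂V₂ = 1858 J.
W = (4709 − 1858) / 0.6667 = 4277 J.

W ≈ 4.28 kJ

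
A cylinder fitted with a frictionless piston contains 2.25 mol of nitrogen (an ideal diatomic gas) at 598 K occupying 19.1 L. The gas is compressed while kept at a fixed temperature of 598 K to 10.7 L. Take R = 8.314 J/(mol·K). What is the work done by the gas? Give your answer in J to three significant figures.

Isothermal: W = nRT ln(V₂/V₁).
W = (2.25)(8.314)(598) × ln(10.7/19.1)
  = 11186 × -0.5794
W_by_gas = -6482 J.

W ≈ -6480 J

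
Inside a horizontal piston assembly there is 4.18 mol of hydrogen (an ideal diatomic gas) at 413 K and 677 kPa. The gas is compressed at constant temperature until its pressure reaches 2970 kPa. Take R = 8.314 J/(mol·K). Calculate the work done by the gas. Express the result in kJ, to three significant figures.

Isothermal process: W = nRT ln(V₂/V₁) = nRT ln(P₁/P₂).
W = (4.18)(8.314)(413) × ln(677/2970)
  = 14353 × ln(0.2279) = 14353 × -1.479
W_by_gas = -21223 J.

W ≈ -21.2 kJ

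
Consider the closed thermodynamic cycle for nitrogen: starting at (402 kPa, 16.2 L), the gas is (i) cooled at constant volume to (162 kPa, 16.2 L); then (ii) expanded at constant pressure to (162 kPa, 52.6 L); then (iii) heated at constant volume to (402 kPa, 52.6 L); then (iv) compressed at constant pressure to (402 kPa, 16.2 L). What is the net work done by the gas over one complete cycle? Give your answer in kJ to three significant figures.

W_net ≈ -8.74 kJ

Constant-volume legs do no work.
W(ii) = (162)(52.6 − 16.2) = 5897 J; W(iv) = (402)(16.2 − 52.6) = -14633 J.
W_net = 5897 − 14633 = -8736 J (the counter-clockwise enclosed area).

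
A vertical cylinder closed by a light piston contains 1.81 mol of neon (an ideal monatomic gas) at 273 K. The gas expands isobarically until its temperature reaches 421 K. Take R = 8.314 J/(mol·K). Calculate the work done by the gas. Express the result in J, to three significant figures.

Isobaric: W = P ΔV = nR ΔT.
W = (1.81)(8.314)(421 − 273) = 2227 J.

W ≈ 2230 J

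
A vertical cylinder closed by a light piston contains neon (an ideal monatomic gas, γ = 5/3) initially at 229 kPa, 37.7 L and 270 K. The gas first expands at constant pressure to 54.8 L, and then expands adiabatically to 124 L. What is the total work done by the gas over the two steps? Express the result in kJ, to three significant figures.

W_total ≈ 11.8 kJ

Step 1 (isobaric): W = PΔV = (229 kPa)(54.8 − 37.7 L) = 3916 J.
After step 1: P = 229 kPa, V = 54.8 L, T = 392.5 K.
Step 2 (adiabatic): W = (P₁V₁ − P₂V₂)/(γ−1) = (12549 − 7281)/0.667 = 7902 J.
W_total = 3916 + 7902 = 11818 J.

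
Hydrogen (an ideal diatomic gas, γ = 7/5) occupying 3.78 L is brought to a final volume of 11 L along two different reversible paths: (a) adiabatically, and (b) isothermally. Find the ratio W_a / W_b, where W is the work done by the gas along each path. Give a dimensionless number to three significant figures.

W_a / W_b ≈ 0.814

Path (a) adiabatic: W = P₁V₁(1 − (V₁/V₂)^(γ−1))/(γ−1) → W_a/(P₁V₁) = 0.8693.
Path (b) isothermal: W = P₁V₁ ln(V₂/V₁) → W_b/(P₁V₁) = 1.068.
W_a / W_b = 0.8693 / 1.068 = 0.8138.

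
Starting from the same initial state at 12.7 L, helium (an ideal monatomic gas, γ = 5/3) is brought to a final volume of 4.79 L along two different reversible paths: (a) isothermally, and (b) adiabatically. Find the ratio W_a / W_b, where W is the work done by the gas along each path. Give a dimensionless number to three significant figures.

W_a / W_b ≈ 0.710

Path (a) isothermal: W = P₁V₁ ln(V₂/V₁) → W_a/(P₁V₁) = -0.9751.
Path (b) adiabatic: W = P₁V₁(1 − (V₁/V₂)^(γ−1))/(γ−1) → W_b/(P₁V₁) = -1.373.
W_a / W_b = -0.9751 / -1.373 = 0.7099.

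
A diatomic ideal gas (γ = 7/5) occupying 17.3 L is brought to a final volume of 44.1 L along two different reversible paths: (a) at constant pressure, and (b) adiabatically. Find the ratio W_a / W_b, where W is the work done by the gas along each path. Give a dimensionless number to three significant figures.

Path (a) isobaric: W = P₁(V₂ − V₁) → W_a/(P₁V₁) = 1.549.
Path (b) adiabatic: W = P₁V₁(1 − (V₁/V₂)^(γ−1))/(γ−1) → W_b/(P₁V₁) = 0.7806.
W_a / W_b = 1.549 / 0.7806 = 1.985.

W_a / W_b ≈ 1.98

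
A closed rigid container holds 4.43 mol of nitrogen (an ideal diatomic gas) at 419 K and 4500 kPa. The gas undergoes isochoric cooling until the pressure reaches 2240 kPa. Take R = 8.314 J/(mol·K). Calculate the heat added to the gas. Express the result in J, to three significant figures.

Constant volume ⇒ W = 0, so Q = ΔU = nCᵥΔT with Cᵥ = 5R/2 = 20.79 J/(mol·K).
At constant V, T₂/T₁ = P₂/P₁ ⇒ ΔT = T₁(P₂/P₁ − 1) = 419·(2240/4500 − 1) = -210.4 K.
ΔU = (4.43)(20.79)(-210.4) = -19376 J.

Q ≈ -19400 J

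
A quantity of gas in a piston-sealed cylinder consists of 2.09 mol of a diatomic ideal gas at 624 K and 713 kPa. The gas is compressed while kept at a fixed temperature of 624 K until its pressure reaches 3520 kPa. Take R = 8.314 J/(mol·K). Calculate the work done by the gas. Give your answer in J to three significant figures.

W ≈ -17300 J

Isothermal process: W = nRT ln(V₂/V₁) = nRT ln(P₁/P₂).
W = (2.09)(8.314)(624) × ln(713/3520)
  = 10843 × ln(0.2026) = 10843 × -1.597
W_by_gas = -17313 J.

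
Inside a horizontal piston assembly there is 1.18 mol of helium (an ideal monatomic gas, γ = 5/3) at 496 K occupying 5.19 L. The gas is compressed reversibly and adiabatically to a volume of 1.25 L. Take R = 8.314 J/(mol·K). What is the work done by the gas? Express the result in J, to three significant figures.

W ≈ -11600 J

Adiabatic: TV^(γ−1) = const with γ = 5/3.
T₂ = T₁ (V₁/V₂)^(γ−1) = 496 × (5.19/1.25)^0.667 = 496 × 2.583 = 1281 K.
W_by = nCᵥ(T₁ − T₂) = (1.18)(12.47)(496 − 1281) = -11556 J.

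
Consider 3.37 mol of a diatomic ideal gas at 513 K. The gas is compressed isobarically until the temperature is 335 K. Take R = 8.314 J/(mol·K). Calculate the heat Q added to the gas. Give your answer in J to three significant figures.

Q ≈ -17500 J

Isobaric: W = nRΔT = (3.37)(8.314)(-178) = -4987 J.
ΔU = nCᵥΔT with Cᵥ = 5R/2: ΔU = (3.37)(20.79)(-178) = -12468 J.
Q = ΔU + W = -12468 − 4987 = -17455 J.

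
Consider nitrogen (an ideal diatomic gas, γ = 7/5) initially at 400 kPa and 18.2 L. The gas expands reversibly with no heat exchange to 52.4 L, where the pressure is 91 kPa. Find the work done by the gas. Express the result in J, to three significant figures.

Adiabatic: W = (P₁V₁ − P₂V₂)/(γ − 1) with γ = 7/5.
P₁V₁ = 7280 J, P₂V₂ = 4768 J.
W = (7280 − 4768) / 0.4 = 6279 J.

W ≈ 6280 J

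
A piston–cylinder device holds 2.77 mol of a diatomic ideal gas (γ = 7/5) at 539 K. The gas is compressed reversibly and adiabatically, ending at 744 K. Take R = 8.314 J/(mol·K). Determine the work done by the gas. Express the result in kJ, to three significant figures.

W ≈ -11.8 kJ

Adiabatic ⇒ Q = 0, so W_by = −ΔU = nCᵥ(T₁ − T₂).
Cᵥ = 5R/2 = 20.79 J/(mol·K).
W = (2.77)(20.79)(539 − 744) = -11803 J.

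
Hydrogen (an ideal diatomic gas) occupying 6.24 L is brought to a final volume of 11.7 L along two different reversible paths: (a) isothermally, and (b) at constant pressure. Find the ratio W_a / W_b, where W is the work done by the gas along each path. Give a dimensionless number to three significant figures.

W_a / W_b ≈ 0.718

Path (a) isothermal: W = P₁V₁ ln(V₂/V₁) → W_a/(P₁V₁) = 0.6286.
Path (b) isobaric: W = P₁(V₂ − V₁) → W_b/(P₁V₁) = 0.875.
W_a / W_b = 0.6286 / 0.875 = 0.7184.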